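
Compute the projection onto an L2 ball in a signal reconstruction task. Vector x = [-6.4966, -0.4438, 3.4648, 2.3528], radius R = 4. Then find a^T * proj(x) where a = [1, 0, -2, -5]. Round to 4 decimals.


Step 1: Compute ||x|| (intermediates to 6 decimals).
||x|| = sqrt((-6.4966)^2 + (-0.4438)^2 + 3.4648^2 + 2.3528^2) = 7.742304
Step 2: Project.
Since ||x|| > R, scale = R/||x|| = 4/7.742304 = 0.516642, proj(x) = scale * x
proj(x) = [-3.356416, -0.229286, 1.790061, 1.215555]
Step 3: Dot product.
a^T * proj(x) = 1*(-3.356416) + 0*(-0.229286) - 2*1.790061 - 5*1.215555 = -13.0143


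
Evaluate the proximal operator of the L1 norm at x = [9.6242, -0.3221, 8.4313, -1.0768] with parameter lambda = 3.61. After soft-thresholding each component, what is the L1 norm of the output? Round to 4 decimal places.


Soft-thresholding with lambda = 3.61:
prox(9.6242) = sign(9.6242)*max(|9.6242| - 3.61, 0) = 6.0142
prox(-0.3221) = sign(-0.3221)*max(|-0.3221| - 3.61, 0) = 0.0
prox(8.4313) = sign(8.4313)*max(|8.4313| - 3.61, 0) = 4.8213
prox(-1.0768) = sign(-1.0768)*max(|-1.0768| - 3.61, 0) = 0.0
prox(x) = [6.0142, 0.0, 4.8213, 0.0]
||prox(x)||_1 = 6.0142 + 0.0 + 4.8213 + 0.0 = 10.8355


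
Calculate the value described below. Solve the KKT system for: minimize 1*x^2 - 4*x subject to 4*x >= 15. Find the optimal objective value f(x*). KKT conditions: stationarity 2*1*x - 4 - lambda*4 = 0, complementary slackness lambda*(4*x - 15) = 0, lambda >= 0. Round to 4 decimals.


Step 1: Try lambda = 0 (constraint inactive).
x_unc = 4/(2*1) = 2.0
Check: 4*2.0 = 8.0 < 15 -- violated!
Step 2: Constraint must be active: 4*x = 15
x* = 15/4 = 3.75
lambda = (2*1*3.75 - 4)/4 = 0.875
Step 3: Compute optimal value.
f(x*) = 1*3.75^2 - 4*3.75 = -0.9375


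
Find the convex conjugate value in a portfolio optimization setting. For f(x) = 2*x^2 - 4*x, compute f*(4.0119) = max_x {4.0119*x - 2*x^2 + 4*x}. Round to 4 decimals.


f*(y) = sup_x {y*x - a*x^2 - b*x} = sup_x {(y-b)*x - a*x^2}
FOC: (y - b) - 2a*x = 0 => x* = (y - b)/(2a)
x* = (4.0119 + 4)/(2*2) = 2.003
f*(4.0119) = (y-b)^2/(4a) = (4.0119 + 4)^2/(4*2)
= 64.1905/8 = 8.0238


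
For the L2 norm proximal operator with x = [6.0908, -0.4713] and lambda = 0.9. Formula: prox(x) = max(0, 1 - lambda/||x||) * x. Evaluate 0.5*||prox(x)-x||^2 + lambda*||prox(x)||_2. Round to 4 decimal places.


Step 1: Compute ||x||.
||x|| = 6.109
Step 2: Compute scaling factor.
scale = max(0, 1 - 0.9/6.109) = 0.8527
Step 3: prox(x) = [5.1935, -0.4019]
||prox(x)|| = 5.209
Step 4: Proximal objective.
0.5*||prox-x||^2 = 0.405
lambda*||prox|| = 4.6881
Total = 5.0931


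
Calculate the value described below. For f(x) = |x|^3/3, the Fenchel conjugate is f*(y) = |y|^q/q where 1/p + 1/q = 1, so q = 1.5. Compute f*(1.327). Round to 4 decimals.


The conjugate exponent q satisfies 1/p + 1/q = 1.
p = 3, so q = 3/(3 - 1) = 1.5
|y|^q = 1.327^1.5 = 1.5286
f*(1.327) = 1.5286 / 1.5 = 1.0191


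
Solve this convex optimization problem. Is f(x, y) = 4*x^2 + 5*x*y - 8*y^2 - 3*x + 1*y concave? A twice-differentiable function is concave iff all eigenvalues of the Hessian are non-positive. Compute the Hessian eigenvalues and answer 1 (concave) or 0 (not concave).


The Hessian of f(x,y) = 4*x^2 + 5*x*y - 8*y^2 - 3*x + 1*y is:
H = [[8, 5], [5, -16]]
Trace = 8 - 16 = -8
Determinant = 8*-16 - (5)^2 = -153
Discriminant = (-8)^2 - 4*-153 = 676.0
Eigenvalues: lambda_1 = -17.0, lambda_2 = 9.0
The function is not concave.

0


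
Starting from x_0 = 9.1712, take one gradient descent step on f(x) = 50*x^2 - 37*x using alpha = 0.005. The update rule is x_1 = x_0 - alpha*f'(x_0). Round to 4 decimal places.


We compute the gradient at x_0 and apply the update.
f'(x) = 100*x - 37
f'(9.1712) = 100*9.1712 - 37 = 880.12
x_1 = 9.1712 - 0.005*880.12 = 4.7706


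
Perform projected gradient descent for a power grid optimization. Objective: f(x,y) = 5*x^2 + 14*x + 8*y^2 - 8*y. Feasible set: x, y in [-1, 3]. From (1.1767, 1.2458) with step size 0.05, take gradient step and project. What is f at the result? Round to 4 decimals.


Step 1: Compute gradient at (1.1767, 1.2458).
grad_x = 2*5*1.1767 + 14 = 25.767
grad_y = 2*8*1.2458 - 8 = 11.9328
Step 2: Gradient step.
x_raw = 1.1767 - 0.05*25.767 = -0.1117
y_raw = 1.2458 - 0.05*11.9328 = 0.6492
Step 3: Project onto [-1, 3].
x_proj = clip(-0.1117) = -0.1117
y_proj = clip(0.6492) = 0.6492
Step 4: Evaluate f.
f(-0.1117, 0.6492) = -3.3228


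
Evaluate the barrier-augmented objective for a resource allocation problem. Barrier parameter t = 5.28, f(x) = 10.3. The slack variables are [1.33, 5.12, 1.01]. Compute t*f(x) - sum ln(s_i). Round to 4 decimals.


Step 1: Compute log-barrier.
ln values: [0.2852, 1.6332, 0.01]
phi = -(0.2852 + 1.6332 + 0.01) = -1.9283
Step 2: Compute augmented objective.
t*f(x) = 5.28*10.3 = 54.384
Total = 54.384 - 1.9283 = 52.4557


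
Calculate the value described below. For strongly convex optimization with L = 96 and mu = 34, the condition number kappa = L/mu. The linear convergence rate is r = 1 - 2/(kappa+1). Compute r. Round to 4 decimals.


Step 1: Compute the condition number.
kappa = L/mu = 96/34 = 2.8235
Step 2: Compute the convergence rate.
r = 1 - 2/(kappa + 1) = 1 - 2*mu/(L + mu) = (L - mu)/(L + mu) = 62/130 = 0.4769


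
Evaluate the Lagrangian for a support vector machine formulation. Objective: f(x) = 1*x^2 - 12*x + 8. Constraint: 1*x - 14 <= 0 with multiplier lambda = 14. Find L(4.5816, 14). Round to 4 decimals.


Step 1: Evaluate f(x).
f(4.5816) = 1*4.5816^2 - 12*4.5816 + 8 = -25.9881
Step 2: Evaluate g(x).
g(4.5816) = 1*4.5816 - 14 = -9.4184
Step 3: Compute Lagrangian.
L = -25.9881 + 14*-9.4184 = -157.8457


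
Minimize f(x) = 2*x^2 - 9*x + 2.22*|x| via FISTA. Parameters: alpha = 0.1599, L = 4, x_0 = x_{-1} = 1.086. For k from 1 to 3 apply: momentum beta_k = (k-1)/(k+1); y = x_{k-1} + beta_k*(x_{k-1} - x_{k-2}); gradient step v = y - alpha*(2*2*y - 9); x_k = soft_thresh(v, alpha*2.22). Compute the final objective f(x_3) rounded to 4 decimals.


FISTA on f(x) = 2*x^2 - 9*x + 2.22*|x|
L = 4, alpha = 0.1599
Iteration 1: beta = 0.0, y = 1.086 + 0.0*(1.086 - 1.086) = 1.086
  grad(y) = -4.656, v = y - alpha*grad = 1.8305
  prox(v) = soft_thresh(1.8305, 0.355) = 1.4755
Iteration 2: beta = 0.3333, y = 1.4755 + 0.3333*(1.4755 - 1.086) = 1.6054
  grad(y) = -2.5786, v = y - alpha*grad = 2.0177
  prox(v) = soft_thresh(2.0177, 0.355) = 1.6627
Iteration 3: beta = 0.5, y = 1.6627 + 0.5*(1.6627 - 1.4755) = 1.7563
  grad(y) = -1.9749, v = y - alpha*grad = 2.0721
  prox(v) = soft_thresh(2.0721, 0.355) = 1.7171
f(x_3) = 2*1.7171^2 - 9*1.7171 + 2.22*|1.7171| = -5.7451


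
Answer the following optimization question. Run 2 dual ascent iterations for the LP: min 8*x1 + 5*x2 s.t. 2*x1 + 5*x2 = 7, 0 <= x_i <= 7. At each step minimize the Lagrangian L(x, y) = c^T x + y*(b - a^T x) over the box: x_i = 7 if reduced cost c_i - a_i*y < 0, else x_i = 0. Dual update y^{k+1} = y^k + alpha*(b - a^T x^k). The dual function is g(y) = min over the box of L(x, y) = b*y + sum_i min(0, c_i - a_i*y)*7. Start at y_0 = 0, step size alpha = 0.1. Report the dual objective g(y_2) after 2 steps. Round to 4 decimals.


Dual ascent for LP: min 8*x1 + 5*x2, 2*x1 + 5*x2 = 7, 0 <= x_i <= 7
Step 1: y^k = 0.0, reduced costs: (8.0, 5.0)
  x^k = (0.0, 0.0), subgradient = b - a^T x = 7.0
  y^{k+1} = 0.0 + 0.1*7.0 = 0.7
Step 2: y^k = 0.7, reduced costs: (6.6, 1.5)
  x^k = (0.0, 0.0), subgradient = b - a^T x = 7.0
  y^{k+1} = 0.7 + 0.1*7.0 = 1.4
Dual objective at y_2 = 1.4: reduced costs (5.2, -2.0), box minimizer x = (0.0, 7.0)
g(y_2) = b*y + (c1 - a1*y)*x1 + (c2 - a2*y)*x2 = 7*1.4 + 5.2*0.0 + (-2.0)*7.0 = 9.8 + 0.0 - 14.0 = -4.2


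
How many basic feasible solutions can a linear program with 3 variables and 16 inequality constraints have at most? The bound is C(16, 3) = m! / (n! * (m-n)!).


Each vertex corresponds to some choice of n active constraints out of m, so the number of vertices is at most C(m, n) = m! / (n!(m-n)!).
m = 16, n = 3
Numerator: 16 * 15 * 14
Denominator: 3! = 6
C(16, 3) = 560


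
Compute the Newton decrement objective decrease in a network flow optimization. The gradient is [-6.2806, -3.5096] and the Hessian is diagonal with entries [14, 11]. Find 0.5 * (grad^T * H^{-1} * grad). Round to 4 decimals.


Step 1: H is diagonal, so H^(-1) * g = [-0.4486, -0.3191].
Step 2: g^T H^(-1) g = sum_i g_i^2 / H_ii
  = (-6.2806)^2/14 + (-3.5096)^2/11
  = 2.8176 + 1.1198 = 3.9373
Step 3: Objective decrease = 0.5 * g^T H^(-1) g = 1.9687


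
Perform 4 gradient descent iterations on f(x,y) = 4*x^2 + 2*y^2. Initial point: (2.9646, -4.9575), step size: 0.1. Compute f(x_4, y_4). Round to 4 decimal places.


Gradient descent on f(x,y) = 4*x^2 + 2*y^2.
Starting point: (2.9646, -4.9575), alpha = 0.1
Step 1: grad_x = 2*4*2.9646 = 23.7168, grad_y = 2*2*-4.9575 = -19.83
  x_1 = 2.9646 - 0.1*23.7168 = 0.5929
  y_1 = -4.9575 - 0.1*-19.83 = -2.9745
Step 2: grad_x = 2*4*0.5929 = 4.7434, grad_y = 2*2*-2.9745 = -11.898
  x_2 = 0.5929 - 0.1*4.7434 = 0.1186
  y_2 = -2.9745 - 0.1*-11.898 = -1.7847
Step 3: grad_x = 2*4*0.1186 = 0.9487, grad_y = 2*2*-1.7847 = -7.1388
  x_3 = 0.1186 - 0.1*0.9487 = 0.0237
  y_3 = -1.7847 - 0.1*-7.1388 = -1.0708
Step 4: grad_x = 2*4*0.0237 = 0.1897, grad_y = 2*2*-1.0708 = -4.2833
  x_4 = 0.0237 - 0.1*0.1897 = 0.0047
  y_4 = -1.0708 - 0.1*-4.2833 = -0.6425
f(0.0047, -0.6425) = 4*0.0047^2 + 2*(-0.6425)^2 = 0.8257


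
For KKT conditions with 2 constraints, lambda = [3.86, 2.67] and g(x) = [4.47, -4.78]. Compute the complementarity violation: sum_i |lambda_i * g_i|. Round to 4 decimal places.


KKT complementary slackness check:
lambda_1 * g_1 = 3.86 * 4.47 = 17.2542
lambda_2 * g_2 = 2.67 * -4.78 = -12.7626
Total violation = 17.2542 + 12.7626 = 30.0168


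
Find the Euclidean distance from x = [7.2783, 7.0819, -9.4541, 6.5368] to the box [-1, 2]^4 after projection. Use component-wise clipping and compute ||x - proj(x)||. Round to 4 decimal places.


Project each component onto [-1, 2].
clip(7.2783) = 2.0, clip(7.0819) = 2.0, clip(-9.4541) = -1.0, clip(6.5368) = 2.0
Projection = [2.0, 2.0, -1.0, 2.0]
Squared diffs: [27.8605, 25.8257, 71.4718, 20.5826]
Distance = sqrt(145.7406) = 12.0723


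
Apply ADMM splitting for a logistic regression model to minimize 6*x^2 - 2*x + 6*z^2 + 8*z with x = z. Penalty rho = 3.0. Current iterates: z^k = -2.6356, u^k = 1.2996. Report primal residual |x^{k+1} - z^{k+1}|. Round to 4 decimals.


ADMM iteration with rho = 3.0, z^k = -2.6356, u^k = 1.2996
Step 1: x-update.
Minimize 6*x^2 - 2*x + (3.0/2)*(x + 2.6356 + 1.2996)^2
FOC: (2*6 + 3.0)*x = 2 + 3.0*(-2.6356 - 1.2996)
x^{k+1} = -0.6537
Step 2: z-update.
Minimize 6*z^2 + 8*z + (3.0/2)*(-0.6537 - z + 1.2996)^2
FOC: (2*6 + 3.0)*z = -8 + 3.0*(-0.6537 + 1.2996)
z^{k+1} = -0.4042
Step 3: u-update.
u^{k+1} = 1.2996 - 0.6537 + 0.4042 = 1.05
Step 4: Primal residual = |-0.6537 + 0.4042| = 0.2496


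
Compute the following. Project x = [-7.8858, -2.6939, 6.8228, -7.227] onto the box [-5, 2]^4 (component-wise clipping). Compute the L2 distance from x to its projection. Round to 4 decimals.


Project each component onto [-5, 2].
clip(-7.8858) = -5.0, clip(-2.6939) = -2.6939, clip(6.8228) = 2.0, clip(-7.227) = -5.0
Projection = [-5.0, -2.6939, 2.0, -5.0]
Squared diffs: [8.3278, 0.0, 23.2594, 4.9595]
Distance = sqrt(36.5467) = 6.0454


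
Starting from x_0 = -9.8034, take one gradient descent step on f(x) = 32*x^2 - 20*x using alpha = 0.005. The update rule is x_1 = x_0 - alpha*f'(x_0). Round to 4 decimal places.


We compute the gradient at x_0 and apply the update.
f'(x) = 64*x - 20
f'(-9.8034) = 64*-9.8034 - 20 = -647.4176
x_1 = -9.8034 - 0.005*-647.4176 = -6.5663


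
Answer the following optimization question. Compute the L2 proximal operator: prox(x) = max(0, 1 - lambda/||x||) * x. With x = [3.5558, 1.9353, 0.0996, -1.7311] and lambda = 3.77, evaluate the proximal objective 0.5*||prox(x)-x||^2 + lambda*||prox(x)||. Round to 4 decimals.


Step 1: Compute ||x||.
||x|| = 4.4041
Step 2: Compute scaling factor.
scale = max(0, 1 - 3.77/4.4041) = 0.144
Step 3: prox(x) = [0.5119, 0.2786, 0.0143, -0.2492]
||prox(x)|| = 0.6341
Step 4: Proximal objective.
0.5*||prox-x||^2 = 7.1065
lambda*||prox|| = 2.3906
Total = 9.4968


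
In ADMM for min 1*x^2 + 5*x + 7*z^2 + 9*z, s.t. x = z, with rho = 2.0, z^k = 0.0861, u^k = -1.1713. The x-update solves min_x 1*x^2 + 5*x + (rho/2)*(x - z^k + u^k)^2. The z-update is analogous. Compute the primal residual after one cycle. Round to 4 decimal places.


ADMM iteration with rho = 2.0, z^k = 0.0861, u^k = -1.1713
Step 1: x-update.
Minimize 1*x^2 + 5*x + (2.0/2)*(x - 0.0861 - 1.1713)^2
FOC: (2*1 + 2.0)*x = -5 + 2.0*(0.0861 + 1.1713)
x^{k+1} = -0.6213
Step 2: z-update.
Minimize 7*z^2 + 9*z + (2.0/2)*(-0.6213 - z - 1.1713)^2
FOC: (2*7 + 2.0)*z = -9 + 2.0*(-0.6213 - 1.1713)
z^{k+1} = -0.7866
Step 3: u-update.
u^{k+1} = -1.1713 - 0.6213 + 0.7866 = -1.006
Step 4: Primal residual = |-0.6213 + 0.7866| = 0.1653


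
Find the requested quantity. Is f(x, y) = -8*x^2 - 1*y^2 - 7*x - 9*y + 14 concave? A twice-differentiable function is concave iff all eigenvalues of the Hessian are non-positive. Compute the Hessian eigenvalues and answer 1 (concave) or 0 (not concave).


The Hessian of f(x,y) = -8*x^2 - 1*y^2 - 7*x - 9*y + 14 is:
H = [[-16, 0], [0, -2]]
Trace = -16 - 2 = -18
Determinant = -16*-2 - (0)^2 = 32
Discriminant = (-18)^2 - 4*32 = 196.0
Eigenvalues: lambda_1 = -16.0, lambda_2 = -2.0
The function is concave.

1


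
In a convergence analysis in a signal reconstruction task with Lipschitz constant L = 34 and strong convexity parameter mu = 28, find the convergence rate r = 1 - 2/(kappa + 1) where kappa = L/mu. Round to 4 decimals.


Step 1: Compute the condition number.
kappa = L/mu = 34/28 = 1.2143
Step 2: Compute the convergence rate.
r = 1 - 2/(kappa + 1) = 1 - 2*mu/(L + mu) = (L - mu)/(L + mu) = 6/62 = 0.0968


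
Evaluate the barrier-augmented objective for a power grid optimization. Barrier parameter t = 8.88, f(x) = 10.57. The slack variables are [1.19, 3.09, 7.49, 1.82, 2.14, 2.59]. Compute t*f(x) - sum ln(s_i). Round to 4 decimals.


Step 1: Compute log-barrier.
ln values: [0.174, 1.1282, 2.0136, 0.5988, 0.7608, 0.9517]
phi = -(0.174 + 1.1282 + 2.0136 + 0.5988 + 0.7608 + 0.9517) = -5.627
Step 2: Compute augmented objective.
t*f(x) = 8.88*10.57 = 93.8616
Total = 93.8616 - 5.627 = 88.2346


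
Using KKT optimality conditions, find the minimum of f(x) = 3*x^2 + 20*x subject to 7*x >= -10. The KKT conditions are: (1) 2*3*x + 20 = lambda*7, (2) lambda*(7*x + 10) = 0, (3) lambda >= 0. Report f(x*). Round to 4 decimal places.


Step 1: Try lambda = 0 (constraint inactive).
x_unc = -20/(2*3) = -3.3333
Check: 7*-3.3333 = -23.3331 < -10 -- violated!
Step 2: Constraint must be active: 7*x = -10
x* = -10/7 = -1.4286 (rounded; the exact value -10/7 is used below)
lambda = (2*3*(-10/7) + 20)/7 = 1.6327
Step 3: Compute optimal value.
f(x*) = 3*(-10/7)^2 + 20*(-10/7) = -22.449


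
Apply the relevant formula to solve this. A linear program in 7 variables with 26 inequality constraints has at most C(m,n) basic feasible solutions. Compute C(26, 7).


Each vertex corresponds to some choice of n active constraints out of m, so the number of vertices is at most C(m, n) = m! / (n!(m-n)!).
m = 26, n = 7
Numerator: 26 * 25 * 24 * 23 * 22 * 21 * 20
Denominator: 7! = 5040
C(26, 7) = 657800


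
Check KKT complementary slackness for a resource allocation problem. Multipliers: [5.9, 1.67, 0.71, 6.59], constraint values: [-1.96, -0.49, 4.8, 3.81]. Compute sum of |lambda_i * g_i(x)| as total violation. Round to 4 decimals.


KKT complementary slackness check:
lambda_1 * g_1 = 5.9 * -1.96 = -11.564
lambda_2 * g_2 = 1.67 * -0.49 = -0.8183
lambda_3 * g_3 = 0.71 * 4.8 = 3.408
lambda_4 * g_4 = 6.59 * 3.81 = 25.1079
Total violation = 11.564 + 0.8183 + 3.408 + 25.1079 = 40.8982


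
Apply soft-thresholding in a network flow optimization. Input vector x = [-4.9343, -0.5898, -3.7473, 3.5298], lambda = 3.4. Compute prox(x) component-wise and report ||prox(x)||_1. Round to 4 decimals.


Soft-thresholding with lambda = 3.4:
prox(-4.9343) = sign(-4.9343)*max(|-4.9343| - 3.4, 0) = -1.5343
prox(-0.5898) = sign(-0.5898)*max(|-0.5898| - 3.4, 0) = 0.0
prox(-3.7473) = sign(-3.7473)*max(|-3.7473| - 3.4, 0) = -0.3473
prox(3.5298) = sign(3.5298)*max(|3.5298| - 3.4, 0) = 0.1298
prox(x) = [-1.5343, 0.0, -0.3473, 0.1298]
||prox(x)||_1 = 1.5343 + 0.0 + 0.3473 + 0.1298 = 2.0114


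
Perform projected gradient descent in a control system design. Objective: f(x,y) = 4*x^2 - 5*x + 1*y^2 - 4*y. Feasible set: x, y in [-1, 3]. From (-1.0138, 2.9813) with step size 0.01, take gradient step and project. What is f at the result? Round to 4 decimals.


Step 1: Compute gradient at (-1.0138, 2.9813).
grad_x = 2*4*-1.0138 - 5 = -13.1104
grad_y = 2*1*2.9813 - 4 = 1.9626
Step 2: Gradient step.
x_raw = -1.0138 - 0.01*-13.1104 = -0.8827
y_raw = 2.9813 - 0.01*1.9626 = 2.9617
Step 3: Project onto [-1, 3].
x_proj = clip(-0.8827) = -0.8827
y_proj = clip(2.9617) = 2.9617
Step 4: Evaluate f.
f(-0.8827, 2.9617) = 4.4549


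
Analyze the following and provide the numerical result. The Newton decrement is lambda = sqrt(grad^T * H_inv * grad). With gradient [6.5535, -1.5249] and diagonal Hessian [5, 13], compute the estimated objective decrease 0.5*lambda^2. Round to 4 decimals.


Step 1: H is diagonal, so H^(-1) * g = [1.3107, -0.1173].
Step 2: g^T H^(-1) g = sum_i g_i^2 / H_ii
  = (6.5535)^2/5 + (-1.5249)^2/13
  = 8.5897 + 0.1789 = 8.7685
Step 3: Objective decrease = 0.5 * g^T H^(-1) g = 4.3843


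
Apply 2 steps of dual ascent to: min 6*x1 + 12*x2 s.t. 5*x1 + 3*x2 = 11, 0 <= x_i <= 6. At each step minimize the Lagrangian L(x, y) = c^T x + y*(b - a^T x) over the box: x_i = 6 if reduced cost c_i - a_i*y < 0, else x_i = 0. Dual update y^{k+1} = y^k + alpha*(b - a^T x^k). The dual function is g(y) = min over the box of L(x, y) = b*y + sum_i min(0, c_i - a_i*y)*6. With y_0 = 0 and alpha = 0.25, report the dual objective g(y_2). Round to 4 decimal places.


Dual ascent for LP: min 6*x1 + 12*x2, 5*x1 + 3*x2 = 11, 0 <= x_i <= 6
Step 1: y^k = 0.0, reduced costs: (6.0, 12.0)
  x^k = (0.0, 0.0), subgradient = b - a^T x = 11.0
  y^{k+1} = 0.0 + 0.25*11.0 = 2.75
Step 2: y^k = 2.75, reduced costs: (-7.75, 3.75)
  x^k = (6.0, 0.0), subgradient = b - a^T x = -19.0
  y^{k+1} = 2.75 + 0.25*-19.0 = -2.0
Dual objective at y_2 = -2.0: reduced costs (16.0, 18.0), box minimizer x = (0.0, 0.0)
g(y_2) = b*y + (c1 - a1*y)*x1 + (c2 - a2*y)*x2 = 11*(-2.0) + 16.0*0.0 + 18.0*0.0 = -22.0 + 0.0 + 0.0 = -22.0


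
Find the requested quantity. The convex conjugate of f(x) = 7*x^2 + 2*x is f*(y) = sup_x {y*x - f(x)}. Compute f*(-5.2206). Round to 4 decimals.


f*(y) = sup_x {y*x - a*x^2 - b*x} = sup_x {(y-b)*x - a*x^2}
FOC: (y - b) - 2a*x = 0 => x* = (y - b)/(2a)
x* = (-5.2206 - 2)/(2*7) = -0.5158
f*(-5.2206) = (y-b)^2/(4a) = (-5.2206 - 2)^2/(4*7)
= 52.1371/28 = 1.862


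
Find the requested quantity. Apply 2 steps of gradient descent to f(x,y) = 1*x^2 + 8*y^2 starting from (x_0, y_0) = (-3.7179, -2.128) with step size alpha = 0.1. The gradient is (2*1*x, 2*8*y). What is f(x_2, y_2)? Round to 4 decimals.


Gradient descent on f(x,y) = 1*x^2 + 8*y^2.
Starting point: (-3.7179, -2.128), alpha = 0.1
Step 1: grad_x = 2*1*-3.7179 = -7.4358, grad_y = 2*8*-2.128 = -34.048
  x_1 = -3.7179 - 0.1*-7.4358 = -2.9743
  y_1 = -2.128 - 0.1*-34.048 = 1.2768
Step 2: grad_x = 2*1*-2.9743 = -5.9486, grad_y = 2*8*1.2768 = 20.4288
  x_2 = -2.9743 - 0.1*-5.9486 = -2.3795
  y_2 = 1.2768 - 0.1*20.4288 = -0.7661
f(-2.3795, -0.7661) = 1*(-2.3795)^2 + 8*(-0.7661)^2 = 10.3568


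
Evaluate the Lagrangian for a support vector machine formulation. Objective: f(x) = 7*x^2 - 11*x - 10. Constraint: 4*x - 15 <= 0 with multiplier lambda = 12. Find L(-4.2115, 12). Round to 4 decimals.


Step 1: Evaluate f(x).
f(-4.2115) = 7*(-4.2115)^2 - 11*(-4.2115) - 10 = 160.4836
Step 2: Evaluate g(x).
g(-4.2115) = 4*-4.2115 - 15 = -31.846
Step 3: Compute Lagrangian.
L = 160.4836 + 12*-31.846 = -221.6684


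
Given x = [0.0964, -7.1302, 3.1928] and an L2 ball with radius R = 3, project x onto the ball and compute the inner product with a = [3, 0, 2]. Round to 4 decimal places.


Step 1: Compute ||x|| (intermediates to 6 decimals).
||x|| = sqrt(0.0964^2 + (-7.1302)^2 + 3.1928^2) = 7.813003
Step 2: Project.
Since ||x|| > R, scale = R/||x|| = 3/7.813003 = 0.383975, proj(x) = scale * x
proj(x) = [0.037015, -2.737819, 1.225955]
Step 3: Dot product.
a^T * proj(x) = 3*0.037015 + 0*(-2.737819) + 2*1.225955 = 2.563


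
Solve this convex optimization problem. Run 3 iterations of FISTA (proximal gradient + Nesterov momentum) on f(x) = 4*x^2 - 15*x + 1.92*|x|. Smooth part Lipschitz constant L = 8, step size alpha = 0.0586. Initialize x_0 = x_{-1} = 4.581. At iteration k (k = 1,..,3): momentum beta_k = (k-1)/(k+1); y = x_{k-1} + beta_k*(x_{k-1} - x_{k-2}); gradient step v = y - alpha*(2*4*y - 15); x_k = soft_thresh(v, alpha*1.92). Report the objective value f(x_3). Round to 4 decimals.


FISTA on f(x) = 4*x^2 - 15*x + 1.92*|x|
L = 8, alpha = 0.0586
Iteration 1: beta = 0.0, y = 4.581 + 0.0*(4.581 - 4.581) = 4.581
  grad(y) = 21.648, v = y - alpha*grad = 3.3124
  prox(v) = soft_thresh(3.3124, 0.1125) = 3.1999
Iteration 2: beta = 0.3333, y = 3.1999 + 0.3333*(3.1999 - 4.581) = 2.7396
  grad(y) = 6.9164, v = y - alpha*grad = 2.3343
  prox(v) = soft_thresh(2.3343, 0.1125) = 2.2217
Iteration 3: beta = 0.5, y = 2.2217 + 0.5*(2.2217 - 3.1999) = 1.7327
  grad(y) = -1.1388, v = y - alpha*grad = 1.7994
  prox(v) = soft_thresh(1.7994, 0.1125) = 1.6869
f(x_3) = 4*1.6869^2 - 15*1.6869 + 1.92*|1.6869| = -10.6821


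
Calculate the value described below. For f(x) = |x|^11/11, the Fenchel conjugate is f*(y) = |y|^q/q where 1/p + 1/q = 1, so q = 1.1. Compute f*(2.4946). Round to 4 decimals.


The conjugate exponent q satisfies 1/p + 1/q = 1.
p = 11, so q = 11/(11 - 1) = 1.1
|y|^q = 2.4946^1.1 = 2.7334
f*(2.4946) = 2.7334 / 1.1 = 2.4849


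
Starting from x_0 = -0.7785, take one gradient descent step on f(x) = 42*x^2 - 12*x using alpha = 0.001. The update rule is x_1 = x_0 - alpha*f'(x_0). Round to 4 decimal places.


We compute the gradient at x_0 and apply the update.
f'(x) = 84*x - 12
f'(-0.7785) = 84*-0.7785 - 12 = -77.394
x_1 = -0.7785 - 0.001*-77.394 = -0.7011


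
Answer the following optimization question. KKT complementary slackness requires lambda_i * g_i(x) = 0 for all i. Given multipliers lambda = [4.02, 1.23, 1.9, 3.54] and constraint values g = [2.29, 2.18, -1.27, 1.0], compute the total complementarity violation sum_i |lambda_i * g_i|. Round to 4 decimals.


KKT complementary slackness check:
lambda_1 * g_1 = 4.02 * 2.29 = 9.2058
lambda_2 * g_2 = 1.23 * 2.18 = 2.6814
lambda_3 * g_3 = 1.9 * -1.27 = -2.413
lambda_4 * g_4 = 3.54 * 1.0 = 3.54
Total violation = 9.2058 + 2.6814 + 2.413 + 3.54 = 17.8402


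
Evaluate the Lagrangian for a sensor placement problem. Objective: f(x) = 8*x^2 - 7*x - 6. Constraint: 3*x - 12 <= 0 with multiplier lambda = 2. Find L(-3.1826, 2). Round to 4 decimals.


Step 1: Evaluate f(x).
f(-3.1826) = 8*(-3.1826)^2 - 7*(-3.1826) - 6 = 97.3097
Step 2: Evaluate g(x).
g(-3.1826) = 3*-3.1826 - 12 = -21.5478
Step 3: Compute Lagrangian.
L = 97.3097 + 2*-21.5478 = 54.2141


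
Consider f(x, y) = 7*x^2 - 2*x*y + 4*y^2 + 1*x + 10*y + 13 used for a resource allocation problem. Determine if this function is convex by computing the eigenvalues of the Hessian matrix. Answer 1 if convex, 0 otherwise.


The Hessian of f(x,y) = 7*x^2 - 2*x*y + 4*y^2 + 1*x + 10*y + 13 is:
H = [[14, -2], [-2, 8]]
Trace = 14 + 8 = 22
Determinant = 14*8 - (-2)^2 = 108
Discriminant = (22)^2 - 4*108 = 52.0
Eigenvalues: lambda_1 = 7.3944, lambda_2 = 14.6056
The function is convex.

1


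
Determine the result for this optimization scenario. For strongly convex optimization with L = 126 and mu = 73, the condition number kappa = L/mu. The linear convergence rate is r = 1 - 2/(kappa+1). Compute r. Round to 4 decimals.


Step 1: Compute the condition number.
kappa = L/mu = 126/73 = 1.726
Step 2: Compute the convergence rate.
r = 1 - 2/(kappa + 1) = 1 - 2*mu/(L + mu) = (L - mu)/(L + mu) = 53/199 = 0.2663


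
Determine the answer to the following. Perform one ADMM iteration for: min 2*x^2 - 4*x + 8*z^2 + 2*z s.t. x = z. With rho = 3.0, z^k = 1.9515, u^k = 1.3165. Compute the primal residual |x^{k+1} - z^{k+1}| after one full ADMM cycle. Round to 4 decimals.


ADMM iteration with rho = 3.0, z^k = 1.9515, u^k = 1.3165
Step 1: x-update.
Minimize 2*x^2 - 4*x + (3.0/2)*(x - 1.9515 + 1.3165)^2
FOC: (2*2 + 3.0)*x = 4 + 3.0*(1.9515 - 1.3165)
x^{k+1} = 0.8436
Step 2: z-update.
Minimize 8*z^2 + 2*z + (3.0/2)*(0.8436 - z + 1.3165)^2
FOC: (2*8 + 3.0)*z = -2 + 3.0*(0.8436 + 1.3165)
z^{k+1} = 0.2358
Step 3: u-update.
u^{k+1} = 1.3165 + 0.8436 - 0.2358 = 1.9243
Step 4: Primal residual = |0.8436 - 0.2358| = 0.6078


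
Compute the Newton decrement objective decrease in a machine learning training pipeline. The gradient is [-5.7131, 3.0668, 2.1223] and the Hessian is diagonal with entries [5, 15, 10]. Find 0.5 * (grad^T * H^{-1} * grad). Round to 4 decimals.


Step 1: H is diagonal, so H^(-1) * g = [-1.1426, 0.2045, 0.2122].
Step 2: g^T H^(-1) g = sum_i g_i^2 / H_ii
  = (-5.7131)^2/5 + (3.0668)^2/15 + (2.1223)^2/10
  = 6.5279 + 0.627 + 0.4504 = 7.6053
Step 3: Objective decrease = 0.5 * g^T H^(-1) g = 3.8027


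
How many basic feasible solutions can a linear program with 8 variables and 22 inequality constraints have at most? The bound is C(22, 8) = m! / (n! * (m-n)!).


Each vertex corresponds to some choice of n active constraints out of m, so the number of vertices is at most C(m, n) = m! / (n!(m-n)!).
m = 22, n = 8
Numerator: 22 * 21 * 20 * 19 * 18 * 17 * 16 * 15
Denominator: 8! = 40320
C(22, 8) = 319770


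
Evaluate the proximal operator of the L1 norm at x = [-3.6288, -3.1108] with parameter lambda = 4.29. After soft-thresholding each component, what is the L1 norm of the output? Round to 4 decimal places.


Soft-thresholding with lambda = 4.29:
prox(-3.6288) = sign(-3.6288)*max(|-3.6288| - 4.29, 0) = 0.0
prox(-3.1108) = sign(-3.1108)*max(|-3.1108| - 4.29, 0) = 0.0
prox(x) = [0.0, 0.0]
||prox(x)||_1 = 0.0 + 0.0 = 0.0


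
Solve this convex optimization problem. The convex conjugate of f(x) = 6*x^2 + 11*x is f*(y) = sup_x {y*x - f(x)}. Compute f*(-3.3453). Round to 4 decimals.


f*(y) = sup_x {y*x - a*x^2 - b*x} = sup_x {(y-b)*x - a*x^2}
FOC: (y - b) - 2a*x = 0 => x* = (y - b)/(2a)
x* = (-3.3453 - 11)/(2*6) = -1.1954
f*(-3.3453) = (y-b)^2/(4a) = (-3.3453 - 11)^2/(4*6)
= 205.7876/24 = 8.5745


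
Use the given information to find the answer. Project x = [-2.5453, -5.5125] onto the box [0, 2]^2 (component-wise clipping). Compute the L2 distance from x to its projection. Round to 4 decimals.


Project each component onto [0, 2].
clip(-2.5453) = 0.0, clip(-5.5125) = 0.0
Projection = [0.0, 0.0]
Squared diffs: [6.4786, 30.3877]
Distance = sqrt(36.8663) = 6.0718


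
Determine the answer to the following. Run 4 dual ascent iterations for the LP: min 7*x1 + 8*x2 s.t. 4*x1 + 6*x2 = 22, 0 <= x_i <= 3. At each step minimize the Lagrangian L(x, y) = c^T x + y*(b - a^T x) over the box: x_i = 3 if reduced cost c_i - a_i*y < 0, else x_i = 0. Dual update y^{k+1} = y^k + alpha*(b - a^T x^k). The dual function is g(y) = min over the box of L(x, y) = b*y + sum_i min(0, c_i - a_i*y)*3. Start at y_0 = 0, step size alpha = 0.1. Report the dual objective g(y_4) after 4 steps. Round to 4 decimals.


Dual ascent for LP: min 7*x1 + 8*x2, 4*x1 + 6*x2 = 22, 0 <= x_i <= 3
Step 1: y^k = 0.0, reduced costs: (7.0, 8.0)
  x^k = (0.0, 0.0), subgradient = b - a^T x = 22.0
  y^{k+1} = 0.0 + 0.1*22.0 = 2.2
Step 2: y^k = 2.2, reduced costs: (-1.8, -5.2)
  x^k = (3.0, 3.0), subgradient = b - a^T x = -8.0
  y^{k+1} = 2.2 + 0.1*-8.0 = 1.4
Step 3: y^k = 1.4, reduced costs: (1.4, -0.4)
  x^k = (0.0, 3.0), subgradient = b - a^T x = 4.0
  y^{k+1} = 1.4 + 0.1*4.0 = 1.8
Step 4: y^k = 1.8, reduced costs: (-0.2, -2.8)
  x^k = (3.0, 3.0), subgradient = b - a^T x = -8.0
  y^{k+1} = 1.8 + 0.1*-8.0 = 1.0
Dual objective at y_4 = 1.0: reduced costs (3.0, 2.0), box minimizer x = (0.0, 0.0)
g(y_4) = b*y + (c1 - a1*y)*x1 + (c2 - a2*y)*x2 = 22*1.0 + 3.0*0.0 + 2.0*0.0 = 22.0 + 0.0 + 0.0 = 22.0


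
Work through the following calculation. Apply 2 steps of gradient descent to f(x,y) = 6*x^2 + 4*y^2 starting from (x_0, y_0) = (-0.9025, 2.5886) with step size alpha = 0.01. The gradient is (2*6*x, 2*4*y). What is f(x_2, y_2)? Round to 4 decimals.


Gradient descent on f(x,y) = 6*x^2 + 4*y^2.
Starting point: (-0.9025, 2.5886), alpha = 0.01
Step 1: grad_x = 2*6*-0.9025 = -10.83, grad_y = 2*4*2.5886 = 20.7088
  x_1 = -0.9025 - 0.01*-10.83 = -0.7942
  y_1 = 2.5886 - 0.01*20.7088 = 2.3815
Step 2: grad_x = 2*6*-0.7942 = -9.5304, grad_y = 2*4*2.3815 = 19.0521
  x_2 = -0.7942 - 0.01*-9.5304 = -0.6989
  y_2 = 2.3815 - 0.01*19.0521 = 2.191
f(-0.6989, 2.191) = 6*(-0.6989)^2 + 4*2.191^2 = 22.1325


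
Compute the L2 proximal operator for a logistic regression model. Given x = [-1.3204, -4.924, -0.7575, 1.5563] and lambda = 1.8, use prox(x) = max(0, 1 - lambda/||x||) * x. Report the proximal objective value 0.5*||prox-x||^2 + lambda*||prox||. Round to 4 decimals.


Step 1: Compute ||x||.
||x|| = 5.3838
Step 2: Compute scaling factor.
scale = max(0, 1 - 1.8/5.3838) = 0.6657
Step 3: prox(x) = [-0.8789, -3.2777, -0.5042, 1.036]
||prox(x)|| = 3.5838
Step 4: Proximal objective.
0.5*||prox-x||^2 = 1.62
lambda*||prox|| = 6.4508
Total = 8.0708


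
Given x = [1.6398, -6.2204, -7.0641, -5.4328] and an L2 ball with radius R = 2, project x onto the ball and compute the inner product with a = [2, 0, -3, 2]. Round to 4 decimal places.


Step 1: Compute ||x|| (intermediates to 6 decimals).
||x|| = sqrt(1.6398^2 + (-6.2204)^2 + (-7.0641)^2 + (-5.4328)^2) = 10.990866
Step 2: Project.
Since ||x|| > R, scale = R/||x|| = 2/10.990866 = 0.181969, proj(x) = scale * x
proj(x) = [0.298393, -1.13192, -1.285447, -0.988601]
Step 3: Dot product.
a^T * proj(x) = 2*0.298393 + 0*(-1.13192) - 3*(-1.285447) + 2*(-0.988601) = 2.4759


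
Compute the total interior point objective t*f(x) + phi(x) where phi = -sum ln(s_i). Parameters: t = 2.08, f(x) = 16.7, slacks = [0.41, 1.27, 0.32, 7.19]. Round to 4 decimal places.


Step 1: Compute log-barrier.
ln values: [-0.8916, 0.239, -1.1394, 1.9727]
phi = -(-0.8916 + 0.239 - 1.1394 + 1.9727) = -0.1807
Step 2: Compute augmented objective.
t*f(x) = 2.08*16.7 = 34.736
Total = 34.736 - 0.1807 = 34.5553


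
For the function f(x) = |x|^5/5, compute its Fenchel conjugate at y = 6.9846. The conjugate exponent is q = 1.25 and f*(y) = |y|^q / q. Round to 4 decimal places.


The conjugate exponent q satisfies 1/p + 1/q = 1.
p = 5, so q = 5/(5 - 1) = 1.25
|y|^q = 6.9846^1.25 = 11.3547
f*(6.9846) = 11.3547 / 1.25 = 9.0838


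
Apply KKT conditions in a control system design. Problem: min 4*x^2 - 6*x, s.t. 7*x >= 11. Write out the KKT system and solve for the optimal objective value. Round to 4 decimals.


Step 1: Try lambda = 0 (constraint inactive).
x_unc = 6/(2*4) = 0.75
Check: 7*0.75 = 5.25 < 11 -- violated!
Step 2: Constraint must be active: 7*x = 11
x* = 11/7 = 1.5714 (rounded; the exact value 11/7 is used below)
lambda = (2*4*(11/7) - 6)/7 = 0.9388
Step 3: Compute optimal value.
f(x*) = 4*(11/7)^2 - 6*(11/7) = 0.449


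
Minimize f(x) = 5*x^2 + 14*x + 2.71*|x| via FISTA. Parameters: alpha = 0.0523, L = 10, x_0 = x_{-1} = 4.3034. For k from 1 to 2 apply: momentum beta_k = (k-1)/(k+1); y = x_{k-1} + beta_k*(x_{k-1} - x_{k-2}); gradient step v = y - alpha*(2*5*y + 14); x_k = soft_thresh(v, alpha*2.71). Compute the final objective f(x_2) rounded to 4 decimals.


FISTA on f(x) = 5*x^2 + 14*x + 2.71*|x|
L = 10, alpha = 0.0523
Iteration 1: beta = 0.0, y = 4.3034 + 0.0*(4.3034 - 4.3034) = 4.3034
  grad(y) = 57.034, v = y - alpha*grad = 1.3205
  prox(v) = soft_thresh(1.3205, 0.1417) = 1.1788
Iteration 2: beta = 0.3333, y = 1.1788 + 0.3333*(1.1788 - 4.3034) = 0.1373
  grad(y) = 15.3725, v = y - alpha*grad = -0.6667
  prox(v) = soft_thresh(-0.6667, 0.1417) = -0.525
f(x_2) = 5*(-0.525)^2 + 14*(-0.525) + 2.71*|-0.525| = -4.5491


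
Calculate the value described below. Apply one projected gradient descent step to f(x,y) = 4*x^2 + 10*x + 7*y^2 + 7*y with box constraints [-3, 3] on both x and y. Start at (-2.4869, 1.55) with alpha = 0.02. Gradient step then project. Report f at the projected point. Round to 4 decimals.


Step 1: Compute gradient at (-2.4869, 1.55).
grad_x = 2*4*-2.4869 + 10 = -9.8952
grad_y = 2*7*1.55 + 7 = 28.7
Step 2: Gradient step.
x_raw = -2.4869 - 0.02*-9.8952 = -2.289
y_raw = 1.55 - 0.02*28.7 = 0.976
Step 3: Project onto [-3, 3].
x_proj = clip(-2.289) = -2.289
y_proj = clip(0.976) = 0.976
Step 4: Evaluate f.
f(-2.289, 0.976) = 11.5681


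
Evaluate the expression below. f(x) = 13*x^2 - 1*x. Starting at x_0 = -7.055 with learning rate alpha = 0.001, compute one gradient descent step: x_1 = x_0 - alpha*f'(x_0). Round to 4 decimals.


We compute the gradient at x_0 and apply the update.
f'(x) = 26*x - 1
f'(-7.055) = 26*-7.055 - 1 = -184.43
x_1 = -7.055 - 0.001*-184.43 = -6.8706


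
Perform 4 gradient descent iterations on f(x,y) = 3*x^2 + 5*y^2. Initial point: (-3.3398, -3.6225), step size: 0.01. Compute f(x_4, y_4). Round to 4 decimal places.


Gradient descent on f(x,y) = 3*x^2 + 5*y^2.
Starting point: (-3.3398, -3.6225), alpha = 0.01
Step 1: grad_x = 2*3*-3.3398 = -20.0388, grad_y = 2*5*-3.6225 = -36.225
  x_1 = -3.3398 - 0.01*-20.0388 = -3.1394
  y_1 = -3.6225 - 0.01*-36.225 = -3.2603
Step 2: grad_x = 2*3*-3.1394 = -18.8365, grad_y = 2*5*-3.2603 = -32.6025
  x_2 = -3.1394 - 0.01*-18.8365 = -2.951
  y_2 = -3.2603 - 0.01*-32.6025 = -2.9342
Step 3: grad_x = 2*3*-2.951 = -17.7063, grad_y = 2*5*-2.9342 = -29.3423
  x_3 = -2.951 - 0.01*-17.7063 = -2.774
  y_3 = -2.9342 - 0.01*-29.3423 = -2.6408
Step 4: grad_x = 2*3*-2.774 = -16.6439, grad_y = 2*5*-2.6408 = -26.408
  x_4 = -2.774 - 0.01*-16.6439 = -2.6075
  y_4 = -2.6408 - 0.01*-26.408 = -2.3767
f(-2.6075, -2.3767) = 3*(-2.6075)^2 + 5*(-2.3767)^2 = 48.6419


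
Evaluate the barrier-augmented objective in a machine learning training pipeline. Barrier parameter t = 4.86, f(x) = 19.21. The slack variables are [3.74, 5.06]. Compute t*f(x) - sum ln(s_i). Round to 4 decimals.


Step 1: Compute log-barrier.
ln values: [1.3191, 1.6214]
phi = -(1.3191 + 1.6214) = -2.9405
Step 2: Compute augmented objective.
t*f(x) = 4.86*19.21 = 93.3606
Total = 93.3606 - 2.9405 = 90.4201


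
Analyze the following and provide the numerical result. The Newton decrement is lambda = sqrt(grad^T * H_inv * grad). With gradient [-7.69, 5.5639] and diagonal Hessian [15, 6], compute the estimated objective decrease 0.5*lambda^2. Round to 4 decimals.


Step 1: H is diagonal, so H^(-1) * g = [-0.5127, 0.9273].
Step 2: g^T H^(-1) g = sum_i g_i^2 / H_ii
  = (-7.69)^2/15 + (5.5639)^2/6
  = 3.9424 + 5.1595 = 9.1019
Step 3: Objective decrease = 0.5 * g^T H^(-1) g = 4.551


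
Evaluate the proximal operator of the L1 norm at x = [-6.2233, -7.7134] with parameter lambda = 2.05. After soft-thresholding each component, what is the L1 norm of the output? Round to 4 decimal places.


Soft-thresholding with lambda = 2.05:
prox(-6.2233) = sign(-6.2233)*max(|-6.2233| - 2.05, 0) = -4.1733
prox(-7.7134) = sign(-7.7134)*max(|-7.7134| - 2.05, 0) = -5.6634
prox(x) = [-4.1733, -5.6634]
||prox(x)||_1 = 4.1733 + 5.6634 = 9.8367


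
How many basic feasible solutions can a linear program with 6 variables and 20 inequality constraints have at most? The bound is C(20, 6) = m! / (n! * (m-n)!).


Each vertex corresponds to some choice of n active constraints out of m, so the number of vertices is at most C(m, n) = m! / (n!(m-n)!).
m = 20, n = 6
Numerator: 20 * 19 * 18 * 17 * 16 * 15
Denominator: 6! = 720
C(20, 6) = 38760


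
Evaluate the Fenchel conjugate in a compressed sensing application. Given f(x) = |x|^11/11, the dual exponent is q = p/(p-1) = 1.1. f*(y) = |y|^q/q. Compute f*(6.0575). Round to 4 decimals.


The conjugate exponent q satisfies 1/p + 1/q = 1.
p = 11, so q = 11/(11 - 1) = 1.1
|y|^q = 6.0575^1.1 = 7.2531
f*(6.0575) = 7.2531 / 1.1 = 6.5937


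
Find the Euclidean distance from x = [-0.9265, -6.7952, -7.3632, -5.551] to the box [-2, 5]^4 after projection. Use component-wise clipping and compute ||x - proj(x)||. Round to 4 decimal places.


Project each component onto [-2, 5].
clip(-0.9265) = -0.9265, clip(-6.7952) = -2.0, clip(-7.3632) = -2.0, clip(-5.551) = -2.0
Projection = [-0.9265, -2.0, -2.0, -2.0]
Squared diffs: [0.0, 22.9939, 28.7639, 12.6096]
Distance = sqrt(64.3674) = 8.0229


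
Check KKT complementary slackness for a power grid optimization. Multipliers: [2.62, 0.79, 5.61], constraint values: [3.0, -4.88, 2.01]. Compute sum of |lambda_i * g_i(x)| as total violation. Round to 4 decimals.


KKT complementary slackness check:
lambda_1 * g_1 = 2.62 * 3.0 = 7.86
lambda_2 * g_2 = 0.79 * -4.88 = -3.8552
lambda_3 * g_3 = 5.61 * 2.01 = 11.2761
Total violation = 7.86 + 3.8552 + 11.2761 = 22.9913


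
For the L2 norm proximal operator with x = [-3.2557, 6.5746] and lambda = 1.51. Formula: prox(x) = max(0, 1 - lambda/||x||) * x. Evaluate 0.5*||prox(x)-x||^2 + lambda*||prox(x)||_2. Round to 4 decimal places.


Step 1: Compute ||x||.
||x|| = 7.3365
Step 2: Compute scaling factor.
scale = max(0, 1 - 1.51/7.3365) = 0.7942
Step 3: prox(x) = [-2.5856, 5.2214]
||prox(x)|| = 5.8265
Step 4: Proximal objective.
0.5*||prox-x||^2 = 1.1401
lambda*||prox|| = 8.798
Total = 9.9381


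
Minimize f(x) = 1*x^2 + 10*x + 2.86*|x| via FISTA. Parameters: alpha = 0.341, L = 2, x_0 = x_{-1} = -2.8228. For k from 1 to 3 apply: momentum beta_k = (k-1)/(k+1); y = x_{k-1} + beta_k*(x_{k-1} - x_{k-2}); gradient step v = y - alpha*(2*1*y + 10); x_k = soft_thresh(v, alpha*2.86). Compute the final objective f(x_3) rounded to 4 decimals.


FISTA on f(x) = 1*x^2 + 10*x + 2.86*|x|
L = 2, alpha = 0.341
Iteration 1: beta = 0.0, y = -2.8228 + 0.0*(-2.8228 + 2.8228) = -2.8228
  grad(y) = 4.3544, v = y - alpha*grad = -4.3077
  prox(v) = soft_thresh(-4.3077, 0.9753) = -3.3324
Iteration 2: beta = 0.3333, y = -3.3324 + 0.3333*(-3.3324 + 2.8228) = -3.5023
  grad(y) = 2.9955, v = y - alpha*grad = -4.5237
  prox(v) = soft_thresh(-4.5237, 0.9753) = -3.5485
Iteration 3: beta = 0.5, y = -3.5485 + 0.5*(-3.5485 + 3.3324) = -3.6565
  grad(y) = 2.687, v = y - alpha*grad = -4.5728
  prox(v) = soft_thresh(-4.5728, 0.9753) = -3.5975
f(x_3) = 1*(-3.5975)^2 + 10*(-3.5975) + 2.86*|-3.5975| = -12.7441


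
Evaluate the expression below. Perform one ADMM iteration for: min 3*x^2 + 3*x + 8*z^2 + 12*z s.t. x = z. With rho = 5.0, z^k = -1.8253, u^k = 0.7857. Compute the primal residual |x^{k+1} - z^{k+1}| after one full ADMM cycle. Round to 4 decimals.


ADMM iteration with rho = 5.0, z^k = -1.8253, u^k = 0.7857
Step 1: x-update.
Minimize 3*x^2 + 3*x + (5.0/2)*(x + 1.8253 + 0.7857)^2
FOC: (2*3 + 5.0)*x = -3 + 5.0*(-1.8253 - 0.7857)
x^{k+1} = -1.4595
Step 2: z-update.
Minimize 8*z^2 + 12*z + (5.0/2)*(-1.4595 - z + 0.7857)^2
FOC: (2*8 + 5.0)*z = -12 + 5.0*(-1.4595 + 0.7857)
z^{k+1} = -0.7319
Step 3: u-update.
u^{k+1} = 0.7857 - 1.4595 + 0.7319 = 0.058
Step 4: Primal residual = |-1.4595 + 0.7319| = 0.7277


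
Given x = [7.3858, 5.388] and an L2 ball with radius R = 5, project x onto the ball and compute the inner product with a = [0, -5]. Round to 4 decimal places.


Step 1: Compute ||x|| (intermediates to 6 decimals).
||x|| = sqrt(7.3858^2 + 5.388^2) = 9.142242
Step 2: Project.
Since ||x|| > R, scale = R/||x|| = 5/9.142242 = 0.546912, proj(x) = scale * x
proj(x) = [4.039383, 2.946762]
Step 3: Dot product.
a^T * proj(x) = 0*4.039383 - 5*2.946762 = -14.7338


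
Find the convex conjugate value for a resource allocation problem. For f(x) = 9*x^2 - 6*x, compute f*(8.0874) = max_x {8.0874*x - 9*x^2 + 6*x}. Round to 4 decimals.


f*(y) = sup_x {y*x - a*x^2 - b*x} = sup_x {(y-b)*x - a*x^2}
FOC: (y - b) - 2a*x = 0 => x* = (y - b)/(2a)
x* = (8.0874 + 6)/(2*9) = 0.7826
f*(8.0874) = (y-b)^2/(4a) = (8.0874 + 6)^2/(4*9)
= 198.4548/36 = 5.5126
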